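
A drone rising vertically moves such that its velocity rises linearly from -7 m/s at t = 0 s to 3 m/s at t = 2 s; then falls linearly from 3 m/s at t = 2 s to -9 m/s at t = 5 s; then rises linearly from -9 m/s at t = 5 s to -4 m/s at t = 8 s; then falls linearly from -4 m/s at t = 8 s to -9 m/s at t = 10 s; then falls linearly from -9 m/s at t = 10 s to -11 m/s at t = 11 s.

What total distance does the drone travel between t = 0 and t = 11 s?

59.55 m

Distance (not displacement) is the total path length: add the absolute areas under v-t.
0–2 s: v = 0 at t = 1.4 s; triangle areas 4.9 + 0.9 = 5.8 m
2–5 s: v = 0 at t = 2.75 s; triangle areas 1.125 + 10.125 = 11.25 m
5–8 s: |½(-9 + -4)(3)| = 19.5 m
8–10 s: |½(-4 + -9)(2)| = 13 m
10–11 s: |½(-9 + -11)(1)| = 10 m
Total distance = 59.55 m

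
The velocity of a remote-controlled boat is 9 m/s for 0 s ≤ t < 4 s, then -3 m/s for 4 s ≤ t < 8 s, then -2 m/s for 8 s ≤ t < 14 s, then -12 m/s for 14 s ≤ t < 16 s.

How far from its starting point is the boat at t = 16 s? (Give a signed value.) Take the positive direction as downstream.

Displacement is the signed area under the v-t curve.
0–4 s: 9 × 4 = 36 m
4–8 s: -3 × 4 = -12 m
8–14 s: -2 × 6 = -12 m
14–16 s: -12 × 2 = -24 m
Net displacement = -12 m

-12 m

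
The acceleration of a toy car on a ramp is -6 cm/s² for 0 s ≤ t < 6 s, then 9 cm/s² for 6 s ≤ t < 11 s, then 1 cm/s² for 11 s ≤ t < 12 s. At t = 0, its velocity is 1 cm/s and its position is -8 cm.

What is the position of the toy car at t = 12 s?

-162 cm

On each constant-a segment, Δv = aΔt and Δx = v₀Δt + ½aΔt²; chain segment to segment.
0–6 s: v starts 1 cm/s; Δx = 1·6 + ½·-6·6² = -102 cm; v ends -35 cm/s.
6–11 s: v starts -35 cm/s; Δx = -35·5 + ½·9·5² = -62.5 cm; v ends 10 cm/s.
11–12 s: v starts 10 cm/s; Δx = 10·1 + ½·1·1² = 10.5 cm; v ends 11 cm/s.
x(12) = -8 + Σ Δx = -162 cm.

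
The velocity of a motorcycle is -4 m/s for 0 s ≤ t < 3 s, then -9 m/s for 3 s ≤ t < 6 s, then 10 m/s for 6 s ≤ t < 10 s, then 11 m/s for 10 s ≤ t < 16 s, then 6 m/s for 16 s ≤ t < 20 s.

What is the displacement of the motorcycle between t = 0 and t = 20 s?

91 m

Net displacement equals the area under the velocity-time graph (areas below the axis count negative).
0–3 s: -4 × 3 = -12 m
3–6 s: -9 × 3 = -27 m
6–10 s: 10 × 4 = 40 m
10–16 s: 11 × 6 = 66 m
16–20 s: 6 × 4 = 24 m
Net displacement = 91 m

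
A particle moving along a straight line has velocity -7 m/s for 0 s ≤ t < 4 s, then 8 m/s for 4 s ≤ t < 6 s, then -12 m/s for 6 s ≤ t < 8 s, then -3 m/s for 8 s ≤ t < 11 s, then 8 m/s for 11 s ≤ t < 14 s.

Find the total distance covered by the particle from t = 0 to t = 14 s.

101 m

Total distance travelled is ∫|v| dt — sum the magnitudes of each area piece.
0–4 s: |-7| × 4 = 28 m
4–6 s: |8| × 2 = 16 m
6–8 s: |-12| × 2 = 24 m
8–11 s: |-3| × 3 = 9 m
11–14 s: |8| × 3 = 24 m
Total distance = 101 m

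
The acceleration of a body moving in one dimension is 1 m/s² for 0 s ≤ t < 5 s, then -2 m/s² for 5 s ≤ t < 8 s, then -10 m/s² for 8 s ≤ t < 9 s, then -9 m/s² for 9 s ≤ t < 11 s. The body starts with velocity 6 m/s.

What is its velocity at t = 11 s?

-23 m/s

Δv equals the area under the a-t graph; then v = v₀ + Δv.
0–5 s: 1 × 5 = 5 m/s
5–8 s: -2 × 3 = -6 m/s
8–9 s: -10 × 1 = -10 m/s
9–11 s: -9 × 2 = -18 m/s
Δv = -29 m/s, so v(11) = 6 + (-29) = -23 m/s.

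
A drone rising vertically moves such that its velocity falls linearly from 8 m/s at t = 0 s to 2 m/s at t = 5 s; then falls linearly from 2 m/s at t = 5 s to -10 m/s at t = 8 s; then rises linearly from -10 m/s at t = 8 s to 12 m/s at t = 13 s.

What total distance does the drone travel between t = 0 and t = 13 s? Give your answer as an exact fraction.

Distance (not displacement) is the total path length: add the absolute areas under v-t.
0–5 s: |½(8 + 2)(5)| = 25 m
5–8 s: v = 0 at t = 5.5 s; triangle areas 0.5 + 12.5 = 13 m
8–13 s: v = 0 at t = 113/11 s; triangle areas 125/11 + 180/11 = 305/11 m
Total distance = 723/11 m

723/11 m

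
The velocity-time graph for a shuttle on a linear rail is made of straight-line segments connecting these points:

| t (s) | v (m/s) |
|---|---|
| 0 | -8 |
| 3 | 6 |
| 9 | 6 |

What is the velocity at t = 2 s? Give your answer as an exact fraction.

On 0–3 s the graph is linear from -8 to 6 m/s: v(2) = -8 + (6 − -8)·(2 − 0)/(3 − 0) = 4/3 m/s.

4/3 m/s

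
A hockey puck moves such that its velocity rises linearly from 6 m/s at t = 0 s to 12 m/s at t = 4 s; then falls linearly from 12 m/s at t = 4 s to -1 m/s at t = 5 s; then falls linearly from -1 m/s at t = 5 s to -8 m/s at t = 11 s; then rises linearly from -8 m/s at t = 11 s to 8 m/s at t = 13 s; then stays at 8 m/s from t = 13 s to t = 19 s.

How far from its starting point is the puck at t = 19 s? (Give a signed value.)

Net displacement equals the area under the velocity-time graph (areas below the axis count negative).
0–4 s: ½(6 + 12)(4) = 36 m
4–5 s: ½(12 + -1)(1) = 5.5 m
5–11 s: ½(-1 + -8)(6) = -27 m
11–13 s: ½(-8 + 8)(2) = 0 m
13–19 s: 8 × 6 = 48 m
Net displacement = 62.5 m

62.5 m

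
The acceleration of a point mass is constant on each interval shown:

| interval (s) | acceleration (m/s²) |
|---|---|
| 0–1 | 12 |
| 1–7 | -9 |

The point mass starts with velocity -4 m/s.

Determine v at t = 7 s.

Δv equals the area under the a-t graph; then v = v₀ + Δv.
0–1 s: 12 × 1 = 12 m/s
1–7 s: -9 × 6 = -54 m/s
Δv = -42 m/s, so v(7) = -4 + (-42) = -46 m/s.

-46 m/s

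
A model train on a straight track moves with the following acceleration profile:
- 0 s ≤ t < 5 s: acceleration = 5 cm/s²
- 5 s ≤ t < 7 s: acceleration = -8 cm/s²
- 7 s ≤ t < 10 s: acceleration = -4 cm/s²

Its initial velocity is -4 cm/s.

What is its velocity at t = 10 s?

-7 cm/s

Δv equals the area under the a-t graph; then v = v₀ + Δv.
0–5 s: 5 × 5 = 25 cm/s
5–7 s: -8 × 2 = -16 cm/s
7–10 s: -4 × 3 = -12 cm/s
Δv = -3 cm/s, so v(10) = -4 + (-3) = -7 cm/s.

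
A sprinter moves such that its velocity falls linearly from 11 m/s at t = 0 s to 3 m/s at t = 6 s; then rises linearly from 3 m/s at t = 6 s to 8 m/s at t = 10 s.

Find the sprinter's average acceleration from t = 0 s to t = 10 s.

-0.3 m/s²

Average acceleration = Δv/Δt = (8 − 11)/(10 − 0) = -0.3 m/s².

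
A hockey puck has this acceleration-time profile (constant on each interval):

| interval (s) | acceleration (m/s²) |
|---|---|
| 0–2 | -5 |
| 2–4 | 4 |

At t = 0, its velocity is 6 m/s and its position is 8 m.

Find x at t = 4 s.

10 m

On each constant-a segment, Δv = aΔt and Δx = v₀Δt + ½aΔt²; chain segment to segment.
0–2 s: v starts 6 m/s; Δx = 6·2 + ½·-5·2² = 2 m; v ends -4 m/s.
2–4 s: v starts -4 m/s; Δx = -4·2 + ½·4·2² = 0 m; v ends 4 m/s.
x(4) = 8 + Σ Δx = 10 m.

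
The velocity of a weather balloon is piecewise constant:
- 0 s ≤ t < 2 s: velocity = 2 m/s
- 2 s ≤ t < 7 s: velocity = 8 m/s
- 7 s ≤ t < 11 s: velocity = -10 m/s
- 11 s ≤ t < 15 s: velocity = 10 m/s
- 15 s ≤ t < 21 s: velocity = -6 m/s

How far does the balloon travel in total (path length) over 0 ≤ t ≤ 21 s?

Total distance travelled is ∫|v| dt — sum the magnitudes of each area piece.
0–2 s: |2| × 2 = 4 m
2–7 s: |8| × 5 = 40 m
7–11 s: |-10| × 4 = 40 m
11–15 s: |10| × 4 = 40 m
15–21 s: |-6| × 6 = 36 m
Total distance = 160 m

160 m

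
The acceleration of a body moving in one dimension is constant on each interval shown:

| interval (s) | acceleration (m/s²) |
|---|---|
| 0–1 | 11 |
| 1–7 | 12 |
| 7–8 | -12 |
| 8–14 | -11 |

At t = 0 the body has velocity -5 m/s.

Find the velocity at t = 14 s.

Δv equals the area under the a-t graph; then v = v₀ + Δv.
0–1 s: 11 × 1 = 11 m/s
1–7 s: 12 × 6 = 72 m/s
7–8 s: -12 × 1 = -12 m/s
8–14 s: -11 × 6 = -66 m/s
Δv = 5 m/s, so v(14) = -5 + (5) = 0 m/s.

0 m/s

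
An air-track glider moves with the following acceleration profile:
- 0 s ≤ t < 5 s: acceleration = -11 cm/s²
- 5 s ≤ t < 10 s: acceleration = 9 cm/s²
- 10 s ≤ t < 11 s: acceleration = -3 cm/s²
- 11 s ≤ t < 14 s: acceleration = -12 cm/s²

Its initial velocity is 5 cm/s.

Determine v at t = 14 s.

-44 cm/s

Δv equals the area under the a-t graph; then v = v₀ + Δv.
0–5 s: -11 × 5 = -55 cm/s
5–10 s: 9 × 5 = 45 cm/s
10–11 s: -3 × 1 = -3 cm/s
11–14 s: -12 × 3 = -36 cm/s
Δv = -49 cm/s, so v(14) = 5 + (-49) = -44 cm/s.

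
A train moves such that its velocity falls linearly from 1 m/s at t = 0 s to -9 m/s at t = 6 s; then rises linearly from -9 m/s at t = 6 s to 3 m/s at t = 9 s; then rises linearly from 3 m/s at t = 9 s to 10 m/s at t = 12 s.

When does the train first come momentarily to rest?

v changes sign on 0–6 s (from 1 to -9); the graph is linear there, so v = 0 at t = 0 + (-1)·(6 − 0)/(-9 − 1) = 0.6 s.

t = 0.6 s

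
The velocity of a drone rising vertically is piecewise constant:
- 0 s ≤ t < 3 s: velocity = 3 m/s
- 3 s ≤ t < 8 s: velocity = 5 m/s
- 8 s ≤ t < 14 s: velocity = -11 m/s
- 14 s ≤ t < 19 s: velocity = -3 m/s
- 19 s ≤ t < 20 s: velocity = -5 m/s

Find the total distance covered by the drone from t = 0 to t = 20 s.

120 m

Distance (not displacement) is the total path length: add the absolute areas under v-t.
0–3 s: |3| × 3 = 9 m
3–8 s: |5| × 5 = 25 m
8–14 s: |-11| × 6 = 66 m
14–19 s: |-3| × 5 = 15 m
19–20 s: |-5| × 1 = 5 m
Total distance = 120 m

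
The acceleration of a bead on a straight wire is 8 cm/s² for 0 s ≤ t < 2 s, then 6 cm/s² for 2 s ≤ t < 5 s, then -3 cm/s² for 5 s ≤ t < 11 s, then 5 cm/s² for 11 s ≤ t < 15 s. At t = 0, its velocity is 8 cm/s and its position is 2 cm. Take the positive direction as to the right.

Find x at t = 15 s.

On each constant-a segment, Δv = aΔt and Δx = v₀Δt + ½aΔt²; chain segment to segment.
0–2 s: v starts 8 cm/s; Δx = 8·2 + ½·8·2² = 32 cm; v ends 24 cm/s.
2–5 s: v starts 24 cm/s; Δx = 24·3 + ½·6·3² = 99 cm; v ends 42 cm/s.
5–11 s: v starts 42 cm/s; Δx = 42·6 + ½·-3·6² = 198 cm; v ends 24 cm/s.
11–15 s: v starts 24 cm/s; Δx = 24·4 + ½·5·4² = 136 cm; v ends 44 cm/s.
x(15) = 2 + Σ Δx = 467 cm.

467 cm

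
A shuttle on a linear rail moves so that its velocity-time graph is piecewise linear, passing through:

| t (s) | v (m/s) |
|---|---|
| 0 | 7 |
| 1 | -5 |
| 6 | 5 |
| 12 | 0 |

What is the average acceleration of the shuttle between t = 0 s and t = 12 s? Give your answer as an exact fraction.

-7/12 m/s²

Average acceleration = Δv/Δt = (0 − 7)/(12 − 0) = -7/12 m/s².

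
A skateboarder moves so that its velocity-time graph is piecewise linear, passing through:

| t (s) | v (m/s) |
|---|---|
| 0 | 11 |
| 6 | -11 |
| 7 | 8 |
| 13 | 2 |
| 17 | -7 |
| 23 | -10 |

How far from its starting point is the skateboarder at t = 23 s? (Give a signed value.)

-32.5 m

Displacement is the signed area under the v-t curve.
0–6 s: ½(11 + -11)(6) = 0 m
6–7 s: ½(-11 + 8)(1) = -1.5 m
7–13 s: ½(8 + 2)(6) = 30 m
13–17 s: ½(2 + -7)(4) = -10 m
17–23 s: ½(-7 + -10)(6) = -51 m
Net displacement = -32.5 m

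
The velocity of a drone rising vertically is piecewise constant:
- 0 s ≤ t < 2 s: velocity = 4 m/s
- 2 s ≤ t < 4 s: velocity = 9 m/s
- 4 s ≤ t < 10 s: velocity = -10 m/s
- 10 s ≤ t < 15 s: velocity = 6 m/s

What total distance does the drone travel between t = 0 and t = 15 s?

116 m

Distance (not displacement) is the total path length: add the absolute areas under v-t.
0–2 s: |4| × 2 = 8 m
2–4 s: |9| × 2 = 18 m
4–10 s: |-10| × 6 = 60 m
10–15 s: |6| × 5 = 30 m
Total distance = 116 m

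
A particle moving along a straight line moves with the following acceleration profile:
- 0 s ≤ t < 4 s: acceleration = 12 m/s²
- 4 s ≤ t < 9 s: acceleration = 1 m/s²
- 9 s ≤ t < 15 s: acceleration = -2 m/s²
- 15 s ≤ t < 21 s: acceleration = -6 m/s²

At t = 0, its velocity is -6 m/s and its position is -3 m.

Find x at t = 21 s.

639.5 m

On each constant-a segment, Δv = aΔt and Δx = v₀Δt + ½aΔt²; chain segment to segment.
0–4 s: v starts -6 m/s; Δx = -6·4 + ½·12·4² = 72 m; v ends 42 m/s.
4–9 s: v starts 42 m/s; Δx = 42·5 + ½·1·5² = 222.5 m; v ends 47 m/s.
9–15 s: v starts 47 m/s; Δx = 47·6 + ½·-2·6² = 246 m; v ends 35 m/s.
15–21 s: v starts 35 m/s; Δx = 35·6 + ½·-6·6² = 102 m; v ends -1 m/s.
x(21) = -3 + Σ Δx = 639.5 m.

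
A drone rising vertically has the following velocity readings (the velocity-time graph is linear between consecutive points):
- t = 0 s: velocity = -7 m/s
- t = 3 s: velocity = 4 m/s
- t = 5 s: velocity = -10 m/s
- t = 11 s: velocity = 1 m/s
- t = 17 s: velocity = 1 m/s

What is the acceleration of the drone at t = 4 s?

-7 m/s²

Acceleration is the slope of the v-t graph on 3–5 s: (-10 − 4)/(5 − 3) = -7 m/s².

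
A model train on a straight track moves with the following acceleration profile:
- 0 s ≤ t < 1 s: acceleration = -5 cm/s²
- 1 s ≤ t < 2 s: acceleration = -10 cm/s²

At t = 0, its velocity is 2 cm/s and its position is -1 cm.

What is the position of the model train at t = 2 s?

On each constant-a segment, Δv = aΔt and Δx = v₀Δt + ½aΔt²; chain segment to segment.
0–1 s: v starts 2 cm/s; Δx = 2·1 + ½·-5·1² = -0.5 cm; v ends -3 cm/s.
1–2 s: v starts -3 cm/s; Δx = -3·1 + ½·-10·1² = -8 cm; v ends -13 cm/s.
x(2) = -1 + Σ Δx = -9.5 cm.

-9.5 cm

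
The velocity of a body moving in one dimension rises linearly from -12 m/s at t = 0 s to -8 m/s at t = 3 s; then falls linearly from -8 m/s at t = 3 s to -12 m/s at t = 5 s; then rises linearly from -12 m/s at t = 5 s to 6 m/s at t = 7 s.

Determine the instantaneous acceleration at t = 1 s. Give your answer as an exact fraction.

4/3 m/s²

Acceleration is the slope of the v-t graph on 0–3 s: (-8 − -12)/(3 − 0) = 4/3 m/s².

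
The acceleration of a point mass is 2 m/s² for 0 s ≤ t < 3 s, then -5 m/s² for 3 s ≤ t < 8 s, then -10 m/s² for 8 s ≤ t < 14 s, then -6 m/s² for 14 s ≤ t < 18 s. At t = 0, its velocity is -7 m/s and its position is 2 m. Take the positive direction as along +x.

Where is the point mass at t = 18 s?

-805.5 m

On each constant-a segment, Δv = aΔt and Δx = v₀Δt + ½aΔt²; chain segment to segment.
0–3 s: v starts -7 m/s; Δx = -7·3 + ½·2·3² = -12 m; v ends -1 m/s.
3–8 s: v starts -1 m/s; Δx = -1·5 + ½·-5·5² = -67.5 m; v ends -26 m/s.
8–14 s: v starts -26 m/s; Δx = -26·6 + ½·-10·6² = -336 m; v ends -86 m/s.
14–18 s: v starts -86 m/s; Δx = -86·4 + ½·-6·4² = -392 m; v ends -110 m/s.
x(18) = 2 + Σ Δx = -805.5 m.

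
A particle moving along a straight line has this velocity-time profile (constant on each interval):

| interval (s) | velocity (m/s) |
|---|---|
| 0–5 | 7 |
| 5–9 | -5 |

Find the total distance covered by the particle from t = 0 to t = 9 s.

55 m

Distance (not displacement) is the total path length: add the absolute areas under v-t.
0–5 s: |7| × 5 = 35 m
5–9 s: |-5| × 4 = 20 m
Total distance = 55 m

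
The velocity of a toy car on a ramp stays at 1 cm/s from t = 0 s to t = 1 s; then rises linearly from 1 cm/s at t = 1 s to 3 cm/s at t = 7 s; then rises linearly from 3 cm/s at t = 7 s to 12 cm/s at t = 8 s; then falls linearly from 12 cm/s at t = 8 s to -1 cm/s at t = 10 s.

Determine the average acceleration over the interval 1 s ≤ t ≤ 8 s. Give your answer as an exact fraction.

11/7 cm/s²

Average acceleration = Δv/Δt = (12 − 1)/(8 − 1) = 11/7 cm/s².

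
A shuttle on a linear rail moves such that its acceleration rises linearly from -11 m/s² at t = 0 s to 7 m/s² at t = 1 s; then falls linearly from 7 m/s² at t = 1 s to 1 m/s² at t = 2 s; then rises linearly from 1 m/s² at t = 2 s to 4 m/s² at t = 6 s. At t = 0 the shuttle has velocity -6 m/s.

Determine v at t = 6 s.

Δv equals the area under the a-t graph; then v = v₀ + Δv.
0–1 s: ½(-11 + 7)(1) = -2 m/s
1–2 s: ½(7 + 1)(1) = 4 m/s
2–6 s: ½(1 + 4)(4) = 10 m/s
Δv = 12 m/s, so v(6) = -6 + (12) = 6 m/s.

6 m/s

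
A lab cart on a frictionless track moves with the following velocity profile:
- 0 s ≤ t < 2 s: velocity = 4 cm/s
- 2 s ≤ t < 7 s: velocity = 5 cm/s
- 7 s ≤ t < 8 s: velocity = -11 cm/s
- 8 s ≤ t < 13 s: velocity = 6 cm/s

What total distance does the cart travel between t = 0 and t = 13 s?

Total distance travelled is ∫|v| dt — sum the magnitudes of each area piece.
0–2 s: |4| × 2 = 8 cm
2–7 s: |5| × 5 = 25 cm
7–8 s: |-11| × 1 = 11 cm
8–13 s: |6| × 5 = 30 cm
Total distance = 74 cm

74 cm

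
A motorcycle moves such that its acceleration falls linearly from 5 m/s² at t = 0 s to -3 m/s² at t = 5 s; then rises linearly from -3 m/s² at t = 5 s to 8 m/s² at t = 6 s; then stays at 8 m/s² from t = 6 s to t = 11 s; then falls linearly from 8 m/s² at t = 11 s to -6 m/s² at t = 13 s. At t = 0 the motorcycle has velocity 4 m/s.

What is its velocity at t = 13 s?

Δv equals the area under the a-t graph; then v = v₀ + Δv.
0–5 s: ½(5 + -3)(5) = 5 m/s
5–6 s: ½(-3 + 8)(1) = 2.5 m/s
6–11 s: 8 × 5 = 40 m/s
11–13 s: ½(8 + -6)(2) = 2 m/s
Δv = 49.5 m/s, so v(13) = 4 + (49.5) = 53.5 m/s.

53.5 m/s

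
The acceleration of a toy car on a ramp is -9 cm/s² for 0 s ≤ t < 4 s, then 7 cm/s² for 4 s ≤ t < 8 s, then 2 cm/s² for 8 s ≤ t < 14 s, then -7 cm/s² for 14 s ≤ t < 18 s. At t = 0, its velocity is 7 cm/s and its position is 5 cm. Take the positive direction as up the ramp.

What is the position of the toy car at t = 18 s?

-81 cm

On each constant-a segment, Δv = aΔt and Δx = v₀Δt + ½aΔt²; chain segment to segment.
0–4 s: v starts 7 cm/s; Δx = 7·4 + ½·-9·4² = -44 cm; v ends -29 cm/s.
4–8 s: v starts -29 cm/s; Δx = -29·4 + ½·7·4² = -60 cm; v ends -1 cm/s.
8–14 s: v starts -1 cm/s; Δx = -1·6 + ½·2·6² = 30 cm; v ends 11 cm/s.
14–18 s: v starts 11 cm/s; Δx = 11·4 + ½·-7·4² = -12 cm; v ends -17 cm/s.
x(18) = 5 + Σ Δx = -81 cm.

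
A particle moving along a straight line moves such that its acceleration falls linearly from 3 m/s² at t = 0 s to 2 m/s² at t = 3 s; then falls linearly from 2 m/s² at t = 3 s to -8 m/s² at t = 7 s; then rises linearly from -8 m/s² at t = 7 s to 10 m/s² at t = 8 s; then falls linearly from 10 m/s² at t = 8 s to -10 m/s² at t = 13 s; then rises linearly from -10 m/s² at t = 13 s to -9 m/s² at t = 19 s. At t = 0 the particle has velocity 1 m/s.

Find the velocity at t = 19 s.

Δv equals the area under the a-t graph; then v = v₀ + Δv.
0–3 s: ½(3 + 2)(3) = 7.5 m/s
3–7 s: ½(2 + -8)(4) = -12 m/s
7–8 s: ½(-8 + 10)(1) = 1 m/s
8–13 s: ½(10 + -10)(5) = 0 m/s
13–19 s: ½(-10 + -9)(6) = -57 m/s
Δv = -60.5 m/s, so v(19) = 1 + (-60.5) = -59.5 m/s.

-59.5 m/s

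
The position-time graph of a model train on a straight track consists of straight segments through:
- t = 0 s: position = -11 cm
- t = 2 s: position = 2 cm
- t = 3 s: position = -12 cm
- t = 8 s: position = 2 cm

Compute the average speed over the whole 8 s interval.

Average speed = (total path length)/(elapsed time); on a piecewise-linear x-t graph the path length is Σ|Δx|.
0–2 s: |Δx| = |2 − -11| = 13 cm
2–3 s: |Δx| = |-12 − 2| = 14 cm
3–8 s: |Δx| = |2 − -12| = 14 cm
Total path = 41 cm; average speed = 41/8 = 5.125 cm/s.

5.125 cm/s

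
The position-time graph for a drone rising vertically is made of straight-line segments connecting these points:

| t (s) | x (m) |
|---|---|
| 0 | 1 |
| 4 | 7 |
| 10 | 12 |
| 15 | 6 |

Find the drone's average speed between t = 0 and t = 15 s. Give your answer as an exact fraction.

Average speed = (total path length)/(elapsed time); on a piecewise-linear x-t graph the path length is Σ|Δx|.
0–4 s: |Δx| = |7 − 1| = 6 m
4–10 s: |Δx| = |12 − 7| = 5 m
10–15 s: |Δx| = |6 − 12| = 6 m
Total path = 17 m; average speed = 17/15 = 17/15 m/s.

17/15 m/s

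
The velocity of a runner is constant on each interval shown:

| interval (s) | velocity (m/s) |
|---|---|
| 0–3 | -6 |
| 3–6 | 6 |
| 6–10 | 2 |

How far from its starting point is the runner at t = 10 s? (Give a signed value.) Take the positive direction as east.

8 m

Displacement is the signed area under the v-t curve.
0–3 s: -6 × 3 = -18 m
3–6 s: 6 × 3 = 18 m
6–10 s: 2 × 4 = 8 m
Net displacement = 8 m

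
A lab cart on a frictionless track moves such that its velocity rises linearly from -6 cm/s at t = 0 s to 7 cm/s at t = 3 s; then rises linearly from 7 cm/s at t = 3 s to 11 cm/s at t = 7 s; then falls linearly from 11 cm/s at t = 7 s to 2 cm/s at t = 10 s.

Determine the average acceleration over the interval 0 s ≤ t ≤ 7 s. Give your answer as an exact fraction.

17/7 cm/s²

Average acceleration = Δv/Δt = (11 − -6)/(7 − 0) = 17/7 cm/s².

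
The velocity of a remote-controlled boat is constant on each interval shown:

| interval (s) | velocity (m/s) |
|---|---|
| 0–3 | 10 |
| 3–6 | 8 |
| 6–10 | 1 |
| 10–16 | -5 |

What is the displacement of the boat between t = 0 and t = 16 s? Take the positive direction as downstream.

Displacement is the signed area under the v-t curve.
0–3 s: 10 × 3 = 30 m
3–6 s: 8 × 3 = 24 m
6–10 s: 1 × 4 = 4 m
10–16 s: -5 × 6 = -30 m
Net displacement = 28 m

28 m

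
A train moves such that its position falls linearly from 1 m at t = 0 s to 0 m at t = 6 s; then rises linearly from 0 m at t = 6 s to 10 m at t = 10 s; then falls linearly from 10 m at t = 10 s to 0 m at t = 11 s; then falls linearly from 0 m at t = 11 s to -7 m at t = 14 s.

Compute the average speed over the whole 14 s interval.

Average speed = (total path length)/(elapsed time); on a piecewise-linear x-t graph the path length is Σ|Δx|.
0–6 s: |Δx| = |0 − 1| = 1 m
6–10 s: |Δx| = |10 − 0| = 10 m
10–11 s: |Δx| = |0 − 10| = 10 m
11–14 s: |Δx| = |-7 − 0| = 7 m
Total path = 28 m; average speed = 28/14 = 2 m/s.

2 m/s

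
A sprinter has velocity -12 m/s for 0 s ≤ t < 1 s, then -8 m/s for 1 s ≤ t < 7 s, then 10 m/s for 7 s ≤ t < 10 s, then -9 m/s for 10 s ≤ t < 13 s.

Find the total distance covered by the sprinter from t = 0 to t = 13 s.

117 m

Total distance travelled is ∫|v| dt — sum the magnitudes of each area piece.
0–1 s: |-12| × 1 = 12 m
1–7 s: |-8| × 6 = 48 m
7–10 s: |10| × 3 = 30 m
10–13 s: |-9| × 3 = 27 m
Total distance = 117 m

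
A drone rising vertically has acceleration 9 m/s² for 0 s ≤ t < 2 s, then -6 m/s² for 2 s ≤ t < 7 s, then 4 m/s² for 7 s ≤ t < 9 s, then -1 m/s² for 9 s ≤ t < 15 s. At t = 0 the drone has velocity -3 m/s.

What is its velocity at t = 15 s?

Δv equals the area under the a-t graph; then v = v₀ + Δv.
0–2 s: 9 × 2 = 18 m/s
2–7 s: -6 × 5 = -30 m/s
7–9 s: 4 × 2 = 8 m/s
9–15 s: -1 × 6 = -6 m/s
Δv = -10 m/s, so v(15) = -3 + (-10) = -13 m/s.

-13 m/s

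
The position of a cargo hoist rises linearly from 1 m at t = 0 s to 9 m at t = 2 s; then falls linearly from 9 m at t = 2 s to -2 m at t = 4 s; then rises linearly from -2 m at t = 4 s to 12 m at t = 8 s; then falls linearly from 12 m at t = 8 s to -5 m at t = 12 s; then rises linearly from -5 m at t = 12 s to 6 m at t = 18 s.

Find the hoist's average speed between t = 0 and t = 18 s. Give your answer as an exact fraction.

61/18 m/s

Average speed = (total path length)/(elapsed time); on a piecewise-linear x-t graph the path length is Σ|Δx|.
0–2 s: |Δx| = |9 − 1| = 8 m
2–4 s: |Δx| = |-2 − 9| = 11 m
4–8 s: |Δx| = |12 − -2| = 14 m
8–12 s: |Δx| = |-5 − 12| = 17 m
12–18 s: |Δx| = |6 − -5| = 11 m
Total path = 61 m; average speed = 61/18 = 61/18 m/s.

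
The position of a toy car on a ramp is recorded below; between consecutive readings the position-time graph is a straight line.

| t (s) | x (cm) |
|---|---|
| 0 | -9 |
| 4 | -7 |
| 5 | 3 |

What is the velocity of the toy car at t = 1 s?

Velocity is the slope of the x-t graph on 0–4 s: (-7 − -9)/(4 − 0) = 0.5 cm/s.

0.5 cm/s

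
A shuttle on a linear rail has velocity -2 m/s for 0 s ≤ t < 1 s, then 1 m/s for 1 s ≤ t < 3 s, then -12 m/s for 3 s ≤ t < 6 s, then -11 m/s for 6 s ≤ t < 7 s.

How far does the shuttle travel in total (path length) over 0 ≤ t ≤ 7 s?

51 m

Distance (not displacement) is the total path length: add the absolute areas under v-t.
0–1 s: |-2| × 1 = 2 m
1–3 s: |1| × 2 = 2 m
3–6 s: |-12| × 3 = 36 m
6–7 s: |-11| × 1 = 11 m
Total distance = 51 m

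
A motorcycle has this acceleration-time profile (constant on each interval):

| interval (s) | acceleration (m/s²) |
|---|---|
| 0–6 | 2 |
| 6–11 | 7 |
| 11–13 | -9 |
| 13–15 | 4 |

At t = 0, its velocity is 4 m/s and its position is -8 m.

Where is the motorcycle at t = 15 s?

377.5 m

On each constant-a segment, Δv = aΔt and Δx = v₀Δt + ½aΔt²; chain segment to segment.
0–6 s: v starts 4 m/s; Δx = 4·6 + ½·2·6² = 60 m; v ends 16 m/s.
6–11 s: v starts 16 m/s; Δx = 16·5 + ½·7·5² = 167.5 m; v ends 51 m/s.
11–13 s: v starts 51 m/s; Δx = 51·2 + ½·-9·2² = 84 m; v ends 33 m/s.
13–15 s: v starts 33 m/s; Δx = 33·2 + ½·4·2² = 74 m; v ends 41 m/s.
x(15) = -8 + Σ Δx = 377.5 m.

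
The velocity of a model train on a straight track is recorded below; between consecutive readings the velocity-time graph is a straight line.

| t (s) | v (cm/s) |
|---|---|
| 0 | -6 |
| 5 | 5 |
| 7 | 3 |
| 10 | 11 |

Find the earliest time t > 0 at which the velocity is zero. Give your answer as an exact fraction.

t = 30/11 s

v changes sign on 0–5 s (from -6 to 5); the graph is linear there, so v = 0 at t = 0 + (6)·(5 − 0)/(5 − -6) = 30/11 s.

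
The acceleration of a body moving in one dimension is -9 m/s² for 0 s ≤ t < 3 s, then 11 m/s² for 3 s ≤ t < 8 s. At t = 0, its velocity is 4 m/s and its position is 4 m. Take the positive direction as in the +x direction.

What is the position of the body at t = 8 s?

On each constant-a segment, Δv = aΔt and Δx = v₀Δt + ½aΔt²; chain segment to segment.
0–3 s: v starts 4 m/s; Δx = 4·3 + ½·-9·3² = -28.5 m; v ends -23 m/s.
3–8 s: v starts -23 m/s; Δx = -23·5 + ½·11·5² = 22.5 m; v ends 32 m/s.
x(8) = 4 + Σ Δx = -2 m.

-2 m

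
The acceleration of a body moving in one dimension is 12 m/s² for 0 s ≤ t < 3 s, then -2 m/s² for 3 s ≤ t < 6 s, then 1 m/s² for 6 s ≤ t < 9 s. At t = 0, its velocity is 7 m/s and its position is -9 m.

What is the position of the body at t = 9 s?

On each constant-a segment, Δv = aΔt and Δx = v₀Δt + ½aΔt²; chain segment to segment.
0–3 s: v starts 7 m/s; Δx = 7·3 + ½·12·3² = 75 m; v ends 43 m/s.
3–6 s: v starts 43 m/s; Δx = 43·3 + ½·-2·3² = 120 m; v ends 37 m/s.
6–9 s: v starts 37 m/s; Δx = 37·3 + ½·1·3² = 115.5 m; v ends 40 m/s.
x(9) = -9 + Σ Δx = 301.5 m.

301.5 m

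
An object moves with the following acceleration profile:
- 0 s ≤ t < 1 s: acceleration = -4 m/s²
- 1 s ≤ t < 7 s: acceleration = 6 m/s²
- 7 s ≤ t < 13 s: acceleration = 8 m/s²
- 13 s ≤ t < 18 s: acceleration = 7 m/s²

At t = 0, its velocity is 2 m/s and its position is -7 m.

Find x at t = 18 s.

934.5 m

On each constant-a segment, Δv = aΔt and Δx = v₀Δt + ½aΔt²; chain segment to segment.
0–1 s: v starts 2 m/s; Δx = 2·1 + ½·-4·1² = 0 m; v ends -2 m/s.
1–7 s: v starts -2 m/s; Δx = -2·6 + ½·6·6² = 96 m; v ends 34 m/s.
7–13 s: v starts 34 m/s; Δx = 34·6 + ½·8·6² = 348 m; v ends 82 m/s.
13–18 s: v starts 82 m/s; Δx = 82·5 + ½·7·5² = 497.5 m; v ends 117 m/s.
x(18) = -7 + Σ Δx = 934.5 m.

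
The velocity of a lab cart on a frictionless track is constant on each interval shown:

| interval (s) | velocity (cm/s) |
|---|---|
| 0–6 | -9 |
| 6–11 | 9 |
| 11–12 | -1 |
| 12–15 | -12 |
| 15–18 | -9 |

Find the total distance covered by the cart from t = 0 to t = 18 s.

163 cm

Total distance travelled is ∫|v| dt — sum the magnitudes of each area piece.
0–6 s: |-9| × 6 = 54 cm
6–11 s: |9| × 5 = 45 cm
11–12 s: |-1| × 1 = 1 cm
12–15 s: |-12| × 3 = 36 cm
15–18 s: |-9| × 3 = 27 cm
Total distance = 163 cm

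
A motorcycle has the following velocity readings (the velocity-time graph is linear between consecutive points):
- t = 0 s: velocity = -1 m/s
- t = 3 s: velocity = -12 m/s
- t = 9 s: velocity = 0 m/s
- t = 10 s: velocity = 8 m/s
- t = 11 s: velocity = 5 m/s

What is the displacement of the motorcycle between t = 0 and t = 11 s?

-45 m

Displacement is the signed area under the v-t curve.
0–3 s: ½(-1 + -12)(3) = -19.5 m
3–9 s: ½(-12 + 0)(6) = -36 m
9–10 s: ½(0 + 8)(1) = 4 m
10–11 s: ½(8 + 5)(1) = 6.5 m
Net displacement = -45 m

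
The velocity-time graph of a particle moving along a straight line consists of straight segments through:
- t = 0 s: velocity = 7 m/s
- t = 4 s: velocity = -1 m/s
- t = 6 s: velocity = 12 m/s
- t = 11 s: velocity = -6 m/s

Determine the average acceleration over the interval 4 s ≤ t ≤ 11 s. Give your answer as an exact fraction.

-5/7 m/s²

Average acceleration = Δv/Δt = (-6 − -1)/(11 − 4) = -5/7 m/s².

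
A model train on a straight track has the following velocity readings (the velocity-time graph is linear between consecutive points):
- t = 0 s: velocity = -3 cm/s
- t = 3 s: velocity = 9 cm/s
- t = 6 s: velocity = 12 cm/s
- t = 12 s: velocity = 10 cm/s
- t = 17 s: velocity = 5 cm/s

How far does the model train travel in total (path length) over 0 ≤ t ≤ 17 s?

Total distance travelled is ∫|v| dt — sum the magnitudes of each area piece.
0–3 s: v = 0 at t = 0.75 s; triangle areas 1.125 + 10.125 = 11.25 cm
3–6 s: |½(9 + 12)(3)| = 31.5 cm
6–12 s: |½(12 + 10)(6)| = 66 cm
12–17 s: |½(10 + 5)(5)| = 37.5 cm
Total distance = 146.25 cm

146.25 cm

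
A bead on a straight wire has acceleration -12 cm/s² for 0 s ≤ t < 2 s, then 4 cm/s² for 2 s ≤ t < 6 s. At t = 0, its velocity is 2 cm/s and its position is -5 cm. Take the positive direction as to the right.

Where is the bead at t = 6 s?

On each constant-a segment, Δv = aΔt and Δx = v₀Δt + ½aΔt²; chain segment to segment.
0–2 s: v starts 2 cm/s; Δx = 2·2 + ½·-12·2² = -20 cm; v ends -22 cm/s.
2–6 s: v starts -22 cm/s; Δx = -22·4 + ½·4·4² = -56 cm; v ends -6 cm/s.
x(6) = -5 + Σ Δx = -81 cm.

-81 cm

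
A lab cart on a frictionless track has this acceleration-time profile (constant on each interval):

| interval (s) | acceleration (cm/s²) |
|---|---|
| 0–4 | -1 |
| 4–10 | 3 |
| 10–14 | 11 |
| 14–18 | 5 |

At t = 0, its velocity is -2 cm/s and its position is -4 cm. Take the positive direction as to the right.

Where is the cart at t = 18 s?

On each constant-a segment, Δv = aΔt and Δx = v₀Δt + ½aΔt²; chain segment to segment.
0–4 s: v starts -2 cm/s; Δx = -2·4 + ½·-1·4² = -16 cm; v ends -6 cm/s.
4–10 s: v starts -6 cm/s; Δx = -6·6 + ½·3·6² = 18 cm; v ends 12 cm/s.
10–14 s: v starts 12 cm/s; Δx = 12·4 + ½·11·4² = 136 cm; v ends 56 cm/s.
14–18 s: v starts 56 cm/s; Δx = 56·4 + ½·5·4² = 264 cm; v ends 76 cm/s.
x(18) = -4 + Σ Δx = 398 cm.

398 cm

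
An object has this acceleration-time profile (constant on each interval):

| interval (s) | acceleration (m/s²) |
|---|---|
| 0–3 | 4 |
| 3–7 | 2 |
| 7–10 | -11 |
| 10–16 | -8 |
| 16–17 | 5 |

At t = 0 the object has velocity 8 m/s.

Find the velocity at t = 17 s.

Δv equals the area under the a-t graph; then v = v₀ + Δv.
0–3 s: 4 × 3 = 12 m/s
3–7 s: 2 × 4 = 8 m/s
7–10 s: -11 × 3 = -33 m/s
10–16 s: -8 × 6 = -48 m/s
16–17 s: 5 × 1 = 5 m/s
Δv = -56 m/s, so v(17) = 8 + (-56) = -48 m/s.

-48 m/s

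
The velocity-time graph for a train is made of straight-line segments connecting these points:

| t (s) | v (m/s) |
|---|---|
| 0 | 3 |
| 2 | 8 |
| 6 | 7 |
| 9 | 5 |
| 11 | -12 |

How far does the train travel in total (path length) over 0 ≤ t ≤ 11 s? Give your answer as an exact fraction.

Total distance travelled is ∫|v| dt — sum the magnitudes of each area piece.
0–2 s: |½(3 + 8)(2)| = 11 m
2–6 s: |½(8 + 7)(4)| = 30 m
6–9 s: |½(7 + 5)(3)| = 18 m
9–11 s: v = 0 at t = 163/17 s; triangle areas 25/17 + 144/17 = 169/17 m
Total distance = 1172/17 m

1172/17 m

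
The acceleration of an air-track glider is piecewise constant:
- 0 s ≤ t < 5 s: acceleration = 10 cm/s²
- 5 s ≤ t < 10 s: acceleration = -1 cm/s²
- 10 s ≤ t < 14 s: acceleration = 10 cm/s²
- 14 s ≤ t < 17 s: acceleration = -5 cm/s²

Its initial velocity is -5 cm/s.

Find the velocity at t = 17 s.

Δv equals the area under the a-t graph; then v = v₀ + Δv.
0–5 s: 10 × 5 = 50 cm/s
5–10 s: -1 × 5 = -5 cm/s
10–14 s: 10 × 4 = 40 cm/s
14–17 s: -5 × 3 = -15 cm/s
Δv = 70 cm/s, so v(17) = -5 + (70) = 65 cm/s.

65 cm/s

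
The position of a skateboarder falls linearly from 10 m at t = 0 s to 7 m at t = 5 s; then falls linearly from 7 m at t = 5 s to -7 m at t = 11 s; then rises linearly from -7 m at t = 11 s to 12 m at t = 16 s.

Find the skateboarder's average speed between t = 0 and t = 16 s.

Average speed = (total path length)/(elapsed time); on a piecewise-linear x-t graph the path length is Σ|Δx|.
0–5 s: |Δx| = |7 − 10| = 3 m
5–11 s: |Δx| = |-7 − 7| = 14 m
11–16 s: |Δx| = |12 − -7| = 19 m
Total path = 36 m; average speed = 36/16 = 2.25 m/s.

2.25 m/s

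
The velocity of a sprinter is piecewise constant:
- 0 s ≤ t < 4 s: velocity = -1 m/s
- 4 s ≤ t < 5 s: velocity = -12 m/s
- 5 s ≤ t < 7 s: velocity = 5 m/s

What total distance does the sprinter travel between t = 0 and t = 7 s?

26 m

Distance (not displacement) is the total path length: add the absolute areas under v-t.
0–4 s: |-1| × 4 = 4 m
4–5 s: |-12| × 1 = 12 m
5–7 s: |5| × 2 = 10 m
Total distance = 26 m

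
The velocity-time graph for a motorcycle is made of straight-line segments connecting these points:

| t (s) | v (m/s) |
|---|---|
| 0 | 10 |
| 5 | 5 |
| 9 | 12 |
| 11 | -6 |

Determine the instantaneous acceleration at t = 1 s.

-1 m/s²

Acceleration is the slope of the v-t graph on 0–5 s: (5 − 10)/(5 − 0) = -1 m/s².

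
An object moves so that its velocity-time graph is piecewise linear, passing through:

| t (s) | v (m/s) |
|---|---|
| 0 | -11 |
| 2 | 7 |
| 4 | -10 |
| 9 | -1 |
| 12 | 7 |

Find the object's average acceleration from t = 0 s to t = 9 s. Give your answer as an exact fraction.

10/9 m/s²

Average acceleration = Δv/Δt = (-1 − -11)/(9 − 0) = 10/9 m/s².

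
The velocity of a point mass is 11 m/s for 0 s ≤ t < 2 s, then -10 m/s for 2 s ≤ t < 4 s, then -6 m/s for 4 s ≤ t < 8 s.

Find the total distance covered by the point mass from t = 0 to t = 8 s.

Total distance travelled is ∫|v| dt — sum the magnitudes of each area piece.
0–2 s: |11| × 2 = 22 m
2–4 s: |-10| × 2 = 20 m
4–8 s: |-6| × 4 = 24 m
Total distance = 66 m

66 m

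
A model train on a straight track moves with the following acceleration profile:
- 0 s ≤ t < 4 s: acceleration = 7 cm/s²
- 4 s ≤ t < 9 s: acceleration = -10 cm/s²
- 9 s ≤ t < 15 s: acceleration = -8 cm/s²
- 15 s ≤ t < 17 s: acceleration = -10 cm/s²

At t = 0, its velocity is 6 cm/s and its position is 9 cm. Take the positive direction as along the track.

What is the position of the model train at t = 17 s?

On each constant-a segment, Δv = aΔt and Δx = v₀Δt + ½aΔt²; chain segment to segment.
0–4 s: v starts 6 cm/s; Δx = 6·4 + ½·7·4² = 80 cm; v ends 34 cm/s.
4–9 s: v starts 34 cm/s; Δx = 34·5 + ½·-10·5² = 45 cm; v ends -16 cm/s.
9–15 s: v starts -16 cm/s; Δx = -16·6 + ½·-8·6² = -240 cm; v ends -64 cm/s.
15–17 s: v starts -64 cm/s; Δx = -64·2 + ½·-10·2² = -148 cm; v ends -84 cm/s.
x(17) = 9 + Σ Δx = -254 cm.

-254 cm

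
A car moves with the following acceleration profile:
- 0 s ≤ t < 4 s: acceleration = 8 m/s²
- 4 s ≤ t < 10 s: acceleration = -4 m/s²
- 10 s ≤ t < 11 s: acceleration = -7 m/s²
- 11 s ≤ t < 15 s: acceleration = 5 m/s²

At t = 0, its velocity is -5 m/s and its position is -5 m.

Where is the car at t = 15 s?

152.5 m

On each constant-a segment, Δv = aΔt and Δx = v₀Δt + ½aΔt²; chain segment to segment.
0–4 s: v starts -5 m/s; Δx = -5·4 + ½·8·4² = 44 m; v ends 27 m/s.
4–10 s: v starts 27 m/s; Δx = 27·6 + ½·-4·6² = 90 m; v ends 3 m/s.
10–11 s: v starts 3 m/s; Δx = 3·1 + ½·-7·1² = -0.5 m; v ends -4 m/s.
11–15 s: v starts -4 m/s; Δx = -4·4 + ½·5·4² = 24 m; v ends 16 m/s.
x(15) = -5 + Σ Δx = 152.5 m.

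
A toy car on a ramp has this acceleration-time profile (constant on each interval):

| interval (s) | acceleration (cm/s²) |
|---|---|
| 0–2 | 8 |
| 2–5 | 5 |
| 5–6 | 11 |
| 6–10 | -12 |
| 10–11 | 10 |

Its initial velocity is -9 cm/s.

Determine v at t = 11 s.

Δv equals the area under the a-t graph; then v = v₀ + Δv.
0–2 s: 8 × 2 = 16 cm/s
2–5 s: 5 × 3 = 15 cm/s
5–6 s: 11 × 1 = 11 cm/s
6–10 s: -12 × 4 = -48 cm/s
10–11 s: 10 × 1 = 10 cm/s
Δv = 4 cm/s, so v(11) = -9 + (4) = -5 cm/s.

-5 cm/s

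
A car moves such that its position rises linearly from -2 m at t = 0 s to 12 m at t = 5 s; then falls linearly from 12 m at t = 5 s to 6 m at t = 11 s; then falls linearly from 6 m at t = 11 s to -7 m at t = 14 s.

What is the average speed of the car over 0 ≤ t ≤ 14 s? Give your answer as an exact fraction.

33/14 m/s

Average speed = (total path length)/(elapsed time); on a piecewise-linear x-t graph the path length is Σ|Δx|.
0–5 s: |Δx| = |12 − -2| = 14 m
5–11 s: |Δx| = |6 − 12| = 6 m
11–14 s: |Δx| = |-7 − 6| = 13 m
Total path = 33 m; average speed = 33/14 = 33/14 m/s.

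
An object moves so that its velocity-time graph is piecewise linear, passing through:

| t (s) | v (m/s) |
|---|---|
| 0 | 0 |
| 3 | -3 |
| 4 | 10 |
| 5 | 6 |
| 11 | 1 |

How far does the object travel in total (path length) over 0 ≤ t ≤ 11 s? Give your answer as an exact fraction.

Total distance travelled is ∫|v| dt — sum the magnitudes of each area piece.
0–3 s: |½(0 + -3)(3)| = 4.5 m
3–4 s: v = 0 at t = 42/13 s; triangle areas 9/26 + 50/13 = 109/26 m
4–5 s: |½(10 + 6)(1)| = 8 m
5–11 s: |½(6 + 1)(6)| = 21 m
Total distance = 490/13 m

490/13 m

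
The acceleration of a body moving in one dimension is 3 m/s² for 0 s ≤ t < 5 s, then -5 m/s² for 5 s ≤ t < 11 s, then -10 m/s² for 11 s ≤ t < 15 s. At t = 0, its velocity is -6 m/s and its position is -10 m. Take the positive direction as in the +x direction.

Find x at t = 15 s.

On each constant-a segment, Δv = aΔt and Δx = v₀Δt + ½aΔt²; chain segment to segment.
0–5 s: v starts -6 m/s; Δx = -6·5 + ½·3·5² = 7.5 m; v ends 9 m/s.
5–11 s: v starts 9 m/s; Δx = 9·6 + ½·-5·6² = -36 m; v ends -21 m/s.
11–15 s: v starts -21 m/s; Δx = -21·4 + ½·-10·4² = -164 m; v ends -61 m/s.
x(15) = -10 + Σ Δx = -202.5 m.

-202.5 m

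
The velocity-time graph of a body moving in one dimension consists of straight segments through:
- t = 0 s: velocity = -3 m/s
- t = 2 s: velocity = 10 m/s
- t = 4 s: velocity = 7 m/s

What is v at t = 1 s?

3.5 m/s

On 0–2 s the graph is linear from -3 to 10 m/s: v(1) = -3 + (10 − -3)·(1 − 0)/(2 − 0) = 3.5 m/s.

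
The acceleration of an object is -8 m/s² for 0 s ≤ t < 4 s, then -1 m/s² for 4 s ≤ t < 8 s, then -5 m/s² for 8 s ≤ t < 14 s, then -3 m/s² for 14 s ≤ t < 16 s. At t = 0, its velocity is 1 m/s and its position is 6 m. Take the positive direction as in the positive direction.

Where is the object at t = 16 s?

On each constant-a segment, Δv = aΔt and Δx = v₀Δt + ½aΔt²; chain segment to segment.
0–4 s: v starts 1 m/s; Δx = 1·4 + ½·-8·4² = -60 m; v ends -31 m/s.
4–8 s: v starts -31 m/s; Δx = -31·4 + ½·-1·4² = -132 m; v ends -35 m/s.
8–14 s: v starts -35 m/s; Δx = -35·6 + ½·-5·6² = -300 m; v ends -65 m/s.
14–16 s: v starts -65 m/s; Δx = -65·2 + ½·-3·2² = -136 m; v ends -71 m/s.
x(16) = 6 + Σ Δx = -622 m.

-622 m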